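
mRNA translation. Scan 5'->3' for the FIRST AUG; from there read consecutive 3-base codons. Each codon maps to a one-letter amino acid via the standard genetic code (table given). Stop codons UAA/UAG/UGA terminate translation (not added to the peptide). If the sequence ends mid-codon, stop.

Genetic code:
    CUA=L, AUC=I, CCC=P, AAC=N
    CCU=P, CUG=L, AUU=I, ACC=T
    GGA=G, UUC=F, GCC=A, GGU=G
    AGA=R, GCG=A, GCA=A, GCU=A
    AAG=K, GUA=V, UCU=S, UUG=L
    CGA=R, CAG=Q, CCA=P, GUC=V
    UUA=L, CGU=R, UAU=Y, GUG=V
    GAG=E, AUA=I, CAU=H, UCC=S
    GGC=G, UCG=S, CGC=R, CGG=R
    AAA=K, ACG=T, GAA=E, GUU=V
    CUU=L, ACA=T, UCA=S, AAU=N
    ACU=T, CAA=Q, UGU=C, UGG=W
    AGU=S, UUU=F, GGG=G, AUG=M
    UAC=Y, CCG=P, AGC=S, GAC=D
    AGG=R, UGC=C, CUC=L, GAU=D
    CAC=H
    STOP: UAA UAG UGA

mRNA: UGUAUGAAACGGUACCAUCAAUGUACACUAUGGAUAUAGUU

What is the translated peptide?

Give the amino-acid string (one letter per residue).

Answer: MKRYHQCTLWI

Derivation:
start AUG at pos 3
pos 3: AUG -> M; peptide=M
pos 6: AAA -> K; peptide=MK
pos 9: CGG -> R; peptide=MKR
pos 12: UAC -> Y; peptide=MKRY
pos 15: CAU -> H; peptide=MKRYH
pos 18: CAA -> Q; peptide=MKRYHQ
pos 21: UGU -> C; peptide=MKRYHQC
pos 24: ACA -> T; peptide=MKRYHQCT
pos 27: CUA -> L; peptide=MKRYHQCTL
pos 30: UGG -> W; peptide=MKRYHQCTLW
pos 33: AUA -> I; peptide=MKRYHQCTLWI
pos 36: UAG -> STOP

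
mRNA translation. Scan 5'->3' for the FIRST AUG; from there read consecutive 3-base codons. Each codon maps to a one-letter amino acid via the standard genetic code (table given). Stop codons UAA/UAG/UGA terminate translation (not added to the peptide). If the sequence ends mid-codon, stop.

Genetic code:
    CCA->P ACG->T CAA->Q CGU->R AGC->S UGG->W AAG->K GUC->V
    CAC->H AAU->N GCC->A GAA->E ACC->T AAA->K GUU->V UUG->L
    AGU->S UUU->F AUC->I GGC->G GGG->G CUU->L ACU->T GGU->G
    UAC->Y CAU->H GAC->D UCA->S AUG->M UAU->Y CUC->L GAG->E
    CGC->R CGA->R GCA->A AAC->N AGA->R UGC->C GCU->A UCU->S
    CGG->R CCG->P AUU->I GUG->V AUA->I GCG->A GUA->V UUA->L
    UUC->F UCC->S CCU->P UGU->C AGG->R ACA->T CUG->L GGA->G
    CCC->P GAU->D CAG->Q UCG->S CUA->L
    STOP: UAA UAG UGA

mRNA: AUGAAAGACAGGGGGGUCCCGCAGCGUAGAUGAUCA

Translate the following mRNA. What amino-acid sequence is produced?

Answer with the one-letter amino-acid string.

Answer: MKDRGVPQRR

Derivation:
start AUG at pos 0
pos 0: AUG -> M; peptide=M
pos 3: AAA -> K; peptide=MK
pos 6: GAC -> D; peptide=MKD
pos 9: AGG -> R; peptide=MKDR
pos 12: GGG -> G; peptide=MKDRG
pos 15: GUC -> V; peptide=MKDRGV
pos 18: CCG -> P; peptide=MKDRGVP
pos 21: CAG -> Q; peptide=MKDRGVPQ
pos 24: CGU -> R; peptide=MKDRGVPQR
pos 27: AGA -> R; peptide=MKDRGVPQRR
pos 30: UGA -> STOP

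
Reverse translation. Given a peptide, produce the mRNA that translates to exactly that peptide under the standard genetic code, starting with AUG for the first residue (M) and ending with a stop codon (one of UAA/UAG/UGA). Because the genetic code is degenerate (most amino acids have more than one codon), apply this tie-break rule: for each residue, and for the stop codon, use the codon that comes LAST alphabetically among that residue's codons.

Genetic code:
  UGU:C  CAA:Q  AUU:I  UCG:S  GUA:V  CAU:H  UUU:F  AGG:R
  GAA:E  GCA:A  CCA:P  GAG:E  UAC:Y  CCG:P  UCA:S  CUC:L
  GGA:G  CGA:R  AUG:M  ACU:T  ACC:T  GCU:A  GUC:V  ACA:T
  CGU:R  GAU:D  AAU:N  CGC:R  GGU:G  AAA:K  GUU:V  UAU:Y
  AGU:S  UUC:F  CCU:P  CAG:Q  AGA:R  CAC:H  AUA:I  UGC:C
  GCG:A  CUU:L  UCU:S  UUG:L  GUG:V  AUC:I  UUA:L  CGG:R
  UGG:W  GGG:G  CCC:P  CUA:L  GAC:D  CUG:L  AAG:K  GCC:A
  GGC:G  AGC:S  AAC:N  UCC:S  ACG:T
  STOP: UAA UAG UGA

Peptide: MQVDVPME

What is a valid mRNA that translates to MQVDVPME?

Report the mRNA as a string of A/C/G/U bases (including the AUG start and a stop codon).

residue 1: M -> AUG (start codon)
residue 2: Q codons sorted = CAA,CAG -> pick last = CAG
residue 3: V codons sorted = GUA,GUC,GUG,GUU -> pick last = GUU
residue 4: D codons sorted = GAC,GAU -> pick last = GAU
residue 5: V codons sorted = GUA,GUC,GUG,GUU -> pick last = GUU
residue 6: P codons sorted = CCA,CCC,CCG,CCU -> pick last = CCU
residue 7: M -> AUG (only codon)
residue 8: E codons sorted = GAA,GAG -> pick last = GAG
terminator: stop codons sorted = UAA,UAG,UGA -> pick last = UGA

Answer: mRNA: AUGCAGGUUGAUGUUCCUAUGGAGUGA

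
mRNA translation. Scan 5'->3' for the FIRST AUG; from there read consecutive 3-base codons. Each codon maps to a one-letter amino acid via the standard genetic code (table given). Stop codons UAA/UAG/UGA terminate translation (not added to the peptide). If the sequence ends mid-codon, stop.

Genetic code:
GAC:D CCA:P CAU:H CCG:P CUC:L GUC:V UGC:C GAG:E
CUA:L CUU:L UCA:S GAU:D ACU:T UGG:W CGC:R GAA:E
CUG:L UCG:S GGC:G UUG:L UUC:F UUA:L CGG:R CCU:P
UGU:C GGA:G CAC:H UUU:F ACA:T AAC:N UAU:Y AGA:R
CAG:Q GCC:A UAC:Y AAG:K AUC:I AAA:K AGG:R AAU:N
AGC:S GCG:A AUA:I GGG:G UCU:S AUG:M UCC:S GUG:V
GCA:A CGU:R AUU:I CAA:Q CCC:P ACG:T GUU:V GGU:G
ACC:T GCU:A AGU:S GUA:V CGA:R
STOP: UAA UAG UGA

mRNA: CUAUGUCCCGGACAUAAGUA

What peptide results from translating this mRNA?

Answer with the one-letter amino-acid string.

start AUG at pos 2
pos 2: AUG -> M; peptide=M
pos 5: UCC -> S; peptide=MS
pos 8: CGG -> R; peptide=MSR
pos 11: ACA -> T; peptide=MSRT
pos 14: UAA -> STOP

Answer: MSRT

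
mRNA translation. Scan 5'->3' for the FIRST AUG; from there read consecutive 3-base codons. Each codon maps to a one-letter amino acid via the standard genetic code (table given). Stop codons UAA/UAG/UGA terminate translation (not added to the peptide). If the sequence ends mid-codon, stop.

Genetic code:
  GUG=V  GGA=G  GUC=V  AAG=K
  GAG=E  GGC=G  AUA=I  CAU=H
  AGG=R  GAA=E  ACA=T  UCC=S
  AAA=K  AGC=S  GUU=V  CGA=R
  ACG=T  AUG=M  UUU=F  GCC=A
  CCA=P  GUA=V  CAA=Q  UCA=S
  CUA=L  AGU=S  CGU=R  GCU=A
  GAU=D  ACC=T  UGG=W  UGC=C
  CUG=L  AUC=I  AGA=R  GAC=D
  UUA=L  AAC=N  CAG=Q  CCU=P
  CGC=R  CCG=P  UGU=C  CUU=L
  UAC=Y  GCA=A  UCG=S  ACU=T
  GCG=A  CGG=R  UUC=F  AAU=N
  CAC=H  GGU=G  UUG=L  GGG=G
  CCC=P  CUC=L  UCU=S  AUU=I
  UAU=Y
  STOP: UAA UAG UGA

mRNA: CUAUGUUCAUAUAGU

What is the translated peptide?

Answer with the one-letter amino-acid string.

start AUG at pos 2
pos 2: AUG -> M; peptide=M
pos 5: UUC -> F; peptide=MF
pos 8: AUA -> I; peptide=MFI
pos 11: UAG -> STOP

Answer: MFI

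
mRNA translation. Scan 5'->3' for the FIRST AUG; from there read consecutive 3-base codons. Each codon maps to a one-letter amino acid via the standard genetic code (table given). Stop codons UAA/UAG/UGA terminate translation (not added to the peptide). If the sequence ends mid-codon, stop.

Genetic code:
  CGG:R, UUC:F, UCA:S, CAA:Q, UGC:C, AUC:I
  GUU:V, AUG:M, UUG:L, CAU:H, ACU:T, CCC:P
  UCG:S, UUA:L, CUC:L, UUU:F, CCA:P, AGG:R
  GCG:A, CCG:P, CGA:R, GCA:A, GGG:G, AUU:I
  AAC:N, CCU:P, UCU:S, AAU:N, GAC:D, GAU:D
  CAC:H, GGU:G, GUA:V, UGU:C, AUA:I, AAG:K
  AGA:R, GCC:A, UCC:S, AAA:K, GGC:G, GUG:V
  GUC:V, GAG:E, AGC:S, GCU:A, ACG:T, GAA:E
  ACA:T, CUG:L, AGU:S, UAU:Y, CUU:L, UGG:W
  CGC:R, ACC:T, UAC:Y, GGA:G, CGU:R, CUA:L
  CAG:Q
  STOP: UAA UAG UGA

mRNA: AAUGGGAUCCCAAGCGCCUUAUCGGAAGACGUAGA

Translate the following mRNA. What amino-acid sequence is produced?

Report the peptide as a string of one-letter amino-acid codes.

start AUG at pos 1
pos 1: AUG -> M; peptide=M
pos 4: GGA -> G; peptide=MG
pos 7: UCC -> S; peptide=MGS
pos 10: CAA -> Q; peptide=MGSQ
pos 13: GCG -> A; peptide=MGSQA
pos 16: CCU -> P; peptide=MGSQAP
pos 19: UAU -> Y; peptide=MGSQAPY
pos 22: CGG -> R; peptide=MGSQAPYR
pos 25: AAG -> K; peptide=MGSQAPYRK
pos 28: ACG -> T; peptide=MGSQAPYRKT
pos 31: UAG -> STOP

Answer: MGSQAPYRKT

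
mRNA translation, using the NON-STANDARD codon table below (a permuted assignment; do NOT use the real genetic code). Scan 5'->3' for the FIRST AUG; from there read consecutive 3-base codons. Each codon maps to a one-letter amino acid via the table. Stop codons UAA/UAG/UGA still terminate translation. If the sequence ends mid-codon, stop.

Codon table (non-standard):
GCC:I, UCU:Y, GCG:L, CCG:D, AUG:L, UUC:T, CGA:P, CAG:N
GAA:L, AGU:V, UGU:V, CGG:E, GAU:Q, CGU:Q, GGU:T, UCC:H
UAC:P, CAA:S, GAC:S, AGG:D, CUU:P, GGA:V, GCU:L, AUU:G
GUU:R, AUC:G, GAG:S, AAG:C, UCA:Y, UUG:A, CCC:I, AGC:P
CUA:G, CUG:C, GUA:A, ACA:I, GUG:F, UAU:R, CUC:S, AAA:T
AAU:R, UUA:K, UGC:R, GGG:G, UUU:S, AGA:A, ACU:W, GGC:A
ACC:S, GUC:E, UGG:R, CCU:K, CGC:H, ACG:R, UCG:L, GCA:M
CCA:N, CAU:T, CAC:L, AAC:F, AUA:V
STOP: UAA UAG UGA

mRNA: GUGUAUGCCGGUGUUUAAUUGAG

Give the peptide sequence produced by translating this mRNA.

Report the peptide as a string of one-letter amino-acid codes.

Answer: LDFSR

Derivation:
start AUG at pos 4
pos 4: AUG -> L; peptide=L
pos 7: CCG -> D; peptide=LD
pos 10: GUG -> F; peptide=LDF
pos 13: UUU -> S; peptide=LDFS
pos 16: AAU -> R; peptide=LDFSR
pos 19: UGA -> STOP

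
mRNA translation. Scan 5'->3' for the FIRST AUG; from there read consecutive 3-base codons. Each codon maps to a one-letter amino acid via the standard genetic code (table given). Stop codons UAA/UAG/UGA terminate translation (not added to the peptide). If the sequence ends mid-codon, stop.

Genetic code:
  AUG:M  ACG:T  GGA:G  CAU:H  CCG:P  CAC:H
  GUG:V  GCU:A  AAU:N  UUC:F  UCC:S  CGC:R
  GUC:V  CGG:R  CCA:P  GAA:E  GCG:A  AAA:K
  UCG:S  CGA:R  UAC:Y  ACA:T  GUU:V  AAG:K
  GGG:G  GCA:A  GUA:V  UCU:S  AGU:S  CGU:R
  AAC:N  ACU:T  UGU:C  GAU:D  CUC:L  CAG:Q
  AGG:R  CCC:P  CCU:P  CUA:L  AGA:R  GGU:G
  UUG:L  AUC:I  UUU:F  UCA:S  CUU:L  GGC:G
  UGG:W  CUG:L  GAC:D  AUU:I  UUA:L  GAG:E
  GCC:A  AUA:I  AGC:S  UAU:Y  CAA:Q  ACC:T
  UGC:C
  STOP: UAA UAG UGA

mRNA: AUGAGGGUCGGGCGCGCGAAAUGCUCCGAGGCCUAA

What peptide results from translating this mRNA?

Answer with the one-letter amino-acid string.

start AUG at pos 0
pos 0: AUG -> M; peptide=M
pos 3: AGG -> R; peptide=MR
pos 6: GUC -> V; peptide=MRV
pos 9: GGG -> G; peptide=MRVG
pos 12: CGC -> R; peptide=MRVGR
pos 15: GCG -> A; peptide=MRVGRA
pos 18: AAA -> K; peptide=MRVGRAK
pos 21: UGC -> C; peptide=MRVGRAKC
pos 24: UCC -> S; peptide=MRVGRAKCS
pos 27: GAG -> E; peptide=MRVGRAKCSE
pos 30: GCC -> A; peptide=MRVGRAKCSEA
pos 33: UAA -> STOP

Answer: MRVGRAKCSEA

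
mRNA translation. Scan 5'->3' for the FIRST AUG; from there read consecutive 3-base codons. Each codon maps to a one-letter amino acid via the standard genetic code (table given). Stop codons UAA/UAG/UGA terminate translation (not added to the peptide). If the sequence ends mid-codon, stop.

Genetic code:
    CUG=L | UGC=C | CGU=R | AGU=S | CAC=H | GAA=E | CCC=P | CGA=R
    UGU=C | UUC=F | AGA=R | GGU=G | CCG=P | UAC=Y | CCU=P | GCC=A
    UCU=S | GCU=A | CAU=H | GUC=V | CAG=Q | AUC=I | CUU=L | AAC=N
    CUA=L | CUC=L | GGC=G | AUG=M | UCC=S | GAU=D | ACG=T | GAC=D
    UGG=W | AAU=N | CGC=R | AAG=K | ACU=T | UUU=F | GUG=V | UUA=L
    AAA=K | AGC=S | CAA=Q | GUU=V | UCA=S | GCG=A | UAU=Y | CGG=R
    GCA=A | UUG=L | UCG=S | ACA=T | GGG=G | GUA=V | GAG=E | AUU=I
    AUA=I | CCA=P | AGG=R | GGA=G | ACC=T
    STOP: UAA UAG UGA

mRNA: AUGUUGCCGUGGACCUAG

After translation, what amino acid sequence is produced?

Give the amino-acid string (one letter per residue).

start AUG at pos 0
pos 0: AUG -> M; peptide=M
pos 3: UUG -> L; peptide=ML
pos 6: CCG -> P; peptide=MLP
pos 9: UGG -> W; peptide=MLPW
pos 12: ACC -> T; peptide=MLPWT
pos 15: UAG -> STOP

Answer: MLPWT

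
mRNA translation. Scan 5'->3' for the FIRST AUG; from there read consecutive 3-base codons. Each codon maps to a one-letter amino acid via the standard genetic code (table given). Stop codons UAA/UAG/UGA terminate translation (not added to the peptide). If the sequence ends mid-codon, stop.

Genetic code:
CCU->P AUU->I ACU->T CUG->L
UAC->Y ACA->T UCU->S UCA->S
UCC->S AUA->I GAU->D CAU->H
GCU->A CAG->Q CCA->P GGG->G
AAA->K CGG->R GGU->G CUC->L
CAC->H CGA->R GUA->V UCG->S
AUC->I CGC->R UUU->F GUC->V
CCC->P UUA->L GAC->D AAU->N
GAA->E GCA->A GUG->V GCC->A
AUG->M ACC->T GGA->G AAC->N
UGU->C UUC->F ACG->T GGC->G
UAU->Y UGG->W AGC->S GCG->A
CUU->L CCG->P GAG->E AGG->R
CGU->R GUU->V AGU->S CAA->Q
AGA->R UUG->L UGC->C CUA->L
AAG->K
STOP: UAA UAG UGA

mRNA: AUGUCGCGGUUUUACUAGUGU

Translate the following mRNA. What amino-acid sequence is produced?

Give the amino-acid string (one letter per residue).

Answer: MSRFY

Derivation:
start AUG at pos 0
pos 0: AUG -> M; peptide=M
pos 3: UCG -> S; peptide=MS
pos 6: CGG -> R; peptide=MSR
pos 9: UUU -> F; peptide=MSRF
pos 12: UAC -> Y; peptide=MSRFY
pos 15: UAG -> STOP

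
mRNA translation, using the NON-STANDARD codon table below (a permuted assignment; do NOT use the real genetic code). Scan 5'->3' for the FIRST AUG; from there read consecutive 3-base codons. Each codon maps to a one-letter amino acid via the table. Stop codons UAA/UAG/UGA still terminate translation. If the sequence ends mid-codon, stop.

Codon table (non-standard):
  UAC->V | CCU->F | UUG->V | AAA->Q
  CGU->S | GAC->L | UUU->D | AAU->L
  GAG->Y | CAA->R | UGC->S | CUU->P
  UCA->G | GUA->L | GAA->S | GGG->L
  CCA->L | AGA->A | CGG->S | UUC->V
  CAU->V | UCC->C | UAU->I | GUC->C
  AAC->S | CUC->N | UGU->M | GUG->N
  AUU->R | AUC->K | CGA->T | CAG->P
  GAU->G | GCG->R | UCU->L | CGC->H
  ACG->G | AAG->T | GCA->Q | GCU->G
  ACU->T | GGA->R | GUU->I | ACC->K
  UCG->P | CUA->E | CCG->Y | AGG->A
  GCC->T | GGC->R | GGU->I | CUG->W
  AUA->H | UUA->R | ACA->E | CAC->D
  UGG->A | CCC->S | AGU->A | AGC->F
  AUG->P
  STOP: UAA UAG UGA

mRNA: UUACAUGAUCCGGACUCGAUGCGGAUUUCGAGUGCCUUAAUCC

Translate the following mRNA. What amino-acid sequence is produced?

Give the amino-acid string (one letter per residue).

Answer: PKSTTSRDTNF

Derivation:
start AUG at pos 4
pos 4: AUG -> P; peptide=P
pos 7: AUC -> K; peptide=PK
pos 10: CGG -> S; peptide=PKS
pos 13: ACU -> T; peptide=PKST
pos 16: CGA -> T; peptide=PKSTT
pos 19: UGC -> S; peptide=PKSTTS
pos 22: GGA -> R; peptide=PKSTTSR
pos 25: UUU -> D; peptide=PKSTTSRD
pos 28: CGA -> T; peptide=PKSTTSRDT
pos 31: GUG -> N; peptide=PKSTTSRDTN
pos 34: CCU -> F; peptide=PKSTTSRDTNF
pos 37: UAA -> STOP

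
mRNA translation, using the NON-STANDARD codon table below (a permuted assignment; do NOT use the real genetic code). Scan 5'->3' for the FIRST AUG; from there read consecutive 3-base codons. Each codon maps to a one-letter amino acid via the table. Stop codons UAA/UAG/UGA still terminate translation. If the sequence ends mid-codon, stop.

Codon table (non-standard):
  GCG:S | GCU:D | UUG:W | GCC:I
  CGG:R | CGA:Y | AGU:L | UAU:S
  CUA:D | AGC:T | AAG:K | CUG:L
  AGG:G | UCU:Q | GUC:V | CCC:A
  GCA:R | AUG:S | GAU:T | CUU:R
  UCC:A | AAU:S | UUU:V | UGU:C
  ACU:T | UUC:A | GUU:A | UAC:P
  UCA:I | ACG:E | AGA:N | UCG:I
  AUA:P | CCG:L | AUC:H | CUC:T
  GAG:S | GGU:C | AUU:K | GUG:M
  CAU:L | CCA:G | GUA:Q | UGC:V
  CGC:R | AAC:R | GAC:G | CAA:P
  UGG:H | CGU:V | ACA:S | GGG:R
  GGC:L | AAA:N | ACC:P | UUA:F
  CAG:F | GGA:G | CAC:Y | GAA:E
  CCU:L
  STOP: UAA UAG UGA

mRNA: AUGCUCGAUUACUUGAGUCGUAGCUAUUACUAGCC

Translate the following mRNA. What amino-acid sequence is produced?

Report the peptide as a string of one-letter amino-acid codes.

Answer: STTPWLVTSP

Derivation:
start AUG at pos 0
pos 0: AUG -> S; peptide=S
pos 3: CUC -> T; peptide=ST
pos 6: GAU -> T; peptide=STT
pos 9: UAC -> P; peptide=STTP
pos 12: UUG -> W; peptide=STTPW
pos 15: AGU -> L; peptide=STTPWL
pos 18: CGU -> V; peptide=STTPWLV
pos 21: AGC -> T; peptide=STTPWLVT
pos 24: UAU -> S; peptide=STTPWLVTS
pos 27: UAC -> P; peptide=STTPWLVTSP
pos 30: UAG -> STOP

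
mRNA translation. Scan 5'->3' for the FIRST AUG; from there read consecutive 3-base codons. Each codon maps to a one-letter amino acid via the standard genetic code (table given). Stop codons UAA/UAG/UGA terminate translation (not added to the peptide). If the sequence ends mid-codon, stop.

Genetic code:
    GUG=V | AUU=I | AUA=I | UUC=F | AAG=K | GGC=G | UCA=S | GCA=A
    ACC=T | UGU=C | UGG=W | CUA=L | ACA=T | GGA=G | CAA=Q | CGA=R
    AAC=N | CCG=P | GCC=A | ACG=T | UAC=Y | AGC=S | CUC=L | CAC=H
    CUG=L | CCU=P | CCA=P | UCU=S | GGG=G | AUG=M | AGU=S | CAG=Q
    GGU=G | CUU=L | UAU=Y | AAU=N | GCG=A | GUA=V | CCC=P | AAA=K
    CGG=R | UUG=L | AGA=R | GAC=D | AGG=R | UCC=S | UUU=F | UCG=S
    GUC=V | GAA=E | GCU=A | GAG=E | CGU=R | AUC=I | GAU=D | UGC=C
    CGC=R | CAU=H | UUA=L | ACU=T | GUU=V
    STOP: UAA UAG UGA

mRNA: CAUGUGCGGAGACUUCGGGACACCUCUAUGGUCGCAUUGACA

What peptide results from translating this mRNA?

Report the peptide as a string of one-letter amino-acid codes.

start AUG at pos 1
pos 1: AUG -> M; peptide=M
pos 4: UGC -> C; peptide=MC
pos 7: GGA -> G; peptide=MCG
pos 10: GAC -> D; peptide=MCGD
pos 13: UUC -> F; peptide=MCGDF
pos 16: GGG -> G; peptide=MCGDFG
pos 19: ACA -> T; peptide=MCGDFGT
pos 22: CCU -> P; peptide=MCGDFGTP
pos 25: CUA -> L; peptide=MCGDFGTPL
pos 28: UGG -> W; peptide=MCGDFGTPLW
pos 31: UCG -> S; peptide=MCGDFGTPLWS
pos 34: CAU -> H; peptide=MCGDFGTPLWSH
pos 37: UGA -> STOP

Answer: MCGDFGTPLWSH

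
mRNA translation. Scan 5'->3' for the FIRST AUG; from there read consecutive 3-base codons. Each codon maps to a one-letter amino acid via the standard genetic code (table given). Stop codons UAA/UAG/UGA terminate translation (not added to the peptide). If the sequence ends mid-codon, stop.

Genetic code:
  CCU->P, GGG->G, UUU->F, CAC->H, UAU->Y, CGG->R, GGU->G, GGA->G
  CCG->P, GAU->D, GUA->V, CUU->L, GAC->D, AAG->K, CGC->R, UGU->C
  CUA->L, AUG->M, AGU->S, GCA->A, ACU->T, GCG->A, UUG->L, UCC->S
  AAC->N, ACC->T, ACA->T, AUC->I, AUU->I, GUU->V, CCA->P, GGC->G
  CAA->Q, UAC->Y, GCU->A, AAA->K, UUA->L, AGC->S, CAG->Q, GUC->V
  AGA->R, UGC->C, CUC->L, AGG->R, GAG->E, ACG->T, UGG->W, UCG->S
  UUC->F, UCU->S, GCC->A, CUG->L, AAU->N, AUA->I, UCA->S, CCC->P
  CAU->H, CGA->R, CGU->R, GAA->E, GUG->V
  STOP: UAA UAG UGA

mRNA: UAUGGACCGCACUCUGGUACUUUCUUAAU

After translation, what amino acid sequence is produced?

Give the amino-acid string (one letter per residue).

Answer: MDRTLVLS

Derivation:
start AUG at pos 1
pos 1: AUG -> M; peptide=M
pos 4: GAC -> D; peptide=MD
pos 7: CGC -> R; peptide=MDR
pos 10: ACU -> T; peptide=MDRT
pos 13: CUG -> L; peptide=MDRTL
pos 16: GUA -> V; peptide=MDRTLV
pos 19: CUU -> L; peptide=MDRTLVL
pos 22: UCU -> S; peptide=MDRTLVLS
pos 25: UAA -> STOP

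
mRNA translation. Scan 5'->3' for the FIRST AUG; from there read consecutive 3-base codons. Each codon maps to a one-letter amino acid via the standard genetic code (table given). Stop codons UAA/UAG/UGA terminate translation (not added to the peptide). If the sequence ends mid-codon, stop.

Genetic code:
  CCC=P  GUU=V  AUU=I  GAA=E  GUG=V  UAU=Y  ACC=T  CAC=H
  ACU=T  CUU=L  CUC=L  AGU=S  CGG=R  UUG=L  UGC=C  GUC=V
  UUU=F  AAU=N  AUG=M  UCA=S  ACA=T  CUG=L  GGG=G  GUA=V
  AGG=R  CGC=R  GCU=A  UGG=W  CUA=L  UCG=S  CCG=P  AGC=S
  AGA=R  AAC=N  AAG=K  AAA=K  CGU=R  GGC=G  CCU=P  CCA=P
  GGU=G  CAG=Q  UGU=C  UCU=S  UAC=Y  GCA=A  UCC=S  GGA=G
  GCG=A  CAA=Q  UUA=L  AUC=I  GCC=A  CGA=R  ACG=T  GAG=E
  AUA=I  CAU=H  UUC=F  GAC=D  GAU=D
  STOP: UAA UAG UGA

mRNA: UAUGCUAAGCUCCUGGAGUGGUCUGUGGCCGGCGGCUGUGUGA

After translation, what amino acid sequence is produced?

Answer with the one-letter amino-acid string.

Answer: MLSSWSGLWPAAV

Derivation:
start AUG at pos 1
pos 1: AUG -> M; peptide=M
pos 4: CUA -> L; peptide=ML
pos 7: AGC -> S; peptide=MLS
pos 10: UCC -> S; peptide=MLSS
pos 13: UGG -> W; peptide=MLSSW
pos 16: AGU -> S; peptide=MLSSWS
pos 19: GGU -> G; peptide=MLSSWSG
pos 22: CUG -> L; peptide=MLSSWSGL
pos 25: UGG -> W; peptide=MLSSWSGLW
pos 28: CCG -> P; peptide=MLSSWSGLWP
pos 31: GCG -> A; peptide=MLSSWSGLWPA
pos 34: GCU -> A; peptide=MLSSWSGLWPAA
pos 37: GUG -> V; peptide=MLSSWSGLWPAAV
pos 40: UGA -> STOP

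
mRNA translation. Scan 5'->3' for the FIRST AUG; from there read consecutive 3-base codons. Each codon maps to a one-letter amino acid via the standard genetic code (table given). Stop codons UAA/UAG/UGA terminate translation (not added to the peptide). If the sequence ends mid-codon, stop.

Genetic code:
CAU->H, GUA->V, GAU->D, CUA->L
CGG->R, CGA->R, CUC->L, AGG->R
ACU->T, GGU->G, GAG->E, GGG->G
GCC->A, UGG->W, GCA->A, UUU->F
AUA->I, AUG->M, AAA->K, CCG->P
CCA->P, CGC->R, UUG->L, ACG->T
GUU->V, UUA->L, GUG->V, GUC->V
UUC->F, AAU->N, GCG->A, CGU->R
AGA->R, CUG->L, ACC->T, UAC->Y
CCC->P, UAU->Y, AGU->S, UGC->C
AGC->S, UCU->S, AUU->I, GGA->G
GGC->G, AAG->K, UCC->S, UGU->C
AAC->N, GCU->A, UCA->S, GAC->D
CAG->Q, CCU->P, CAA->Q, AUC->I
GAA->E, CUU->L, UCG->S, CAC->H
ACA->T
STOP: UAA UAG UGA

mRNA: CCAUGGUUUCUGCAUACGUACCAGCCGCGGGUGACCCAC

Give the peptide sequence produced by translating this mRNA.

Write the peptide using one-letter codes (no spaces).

Answer: MVSAYVPAAGDP

Derivation:
start AUG at pos 2
pos 2: AUG -> M; peptide=M
pos 5: GUU -> V; peptide=MV
pos 8: UCU -> S; peptide=MVS
pos 11: GCA -> A; peptide=MVSA
pos 14: UAC -> Y; peptide=MVSAY
pos 17: GUA -> V; peptide=MVSAYV
pos 20: CCA -> P; peptide=MVSAYVP
pos 23: GCC -> A; peptide=MVSAYVPA
pos 26: GCG -> A; peptide=MVSAYVPAA
pos 29: GGU -> G; peptide=MVSAYVPAAG
pos 32: GAC -> D; peptide=MVSAYVPAAGD
pos 35: CCA -> P; peptide=MVSAYVPAAGDP
pos 38: only 1 nt remain (<3), stop (end of mRNA)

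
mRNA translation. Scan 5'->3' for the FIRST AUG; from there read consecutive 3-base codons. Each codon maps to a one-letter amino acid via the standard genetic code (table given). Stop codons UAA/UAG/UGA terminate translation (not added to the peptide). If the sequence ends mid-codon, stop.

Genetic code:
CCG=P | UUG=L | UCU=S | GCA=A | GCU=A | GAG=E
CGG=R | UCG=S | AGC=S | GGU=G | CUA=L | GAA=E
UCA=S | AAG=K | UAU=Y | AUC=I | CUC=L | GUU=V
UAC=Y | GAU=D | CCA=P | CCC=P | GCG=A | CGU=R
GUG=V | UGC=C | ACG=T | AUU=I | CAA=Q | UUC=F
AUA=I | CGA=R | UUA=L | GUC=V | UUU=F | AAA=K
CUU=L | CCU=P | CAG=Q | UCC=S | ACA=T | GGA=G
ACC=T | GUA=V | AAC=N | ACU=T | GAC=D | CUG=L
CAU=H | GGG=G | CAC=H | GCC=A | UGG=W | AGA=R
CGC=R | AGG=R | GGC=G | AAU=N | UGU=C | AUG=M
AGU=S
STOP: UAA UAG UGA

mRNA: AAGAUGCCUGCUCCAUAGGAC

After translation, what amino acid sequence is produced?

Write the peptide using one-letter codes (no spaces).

start AUG at pos 3
pos 3: AUG -> M; peptide=M
pos 6: CCU -> P; peptide=MP
pos 9: GCU -> A; peptide=MPA
pos 12: CCA -> P; peptide=MPAP
pos 15: UAG -> STOP

Answer: MPAP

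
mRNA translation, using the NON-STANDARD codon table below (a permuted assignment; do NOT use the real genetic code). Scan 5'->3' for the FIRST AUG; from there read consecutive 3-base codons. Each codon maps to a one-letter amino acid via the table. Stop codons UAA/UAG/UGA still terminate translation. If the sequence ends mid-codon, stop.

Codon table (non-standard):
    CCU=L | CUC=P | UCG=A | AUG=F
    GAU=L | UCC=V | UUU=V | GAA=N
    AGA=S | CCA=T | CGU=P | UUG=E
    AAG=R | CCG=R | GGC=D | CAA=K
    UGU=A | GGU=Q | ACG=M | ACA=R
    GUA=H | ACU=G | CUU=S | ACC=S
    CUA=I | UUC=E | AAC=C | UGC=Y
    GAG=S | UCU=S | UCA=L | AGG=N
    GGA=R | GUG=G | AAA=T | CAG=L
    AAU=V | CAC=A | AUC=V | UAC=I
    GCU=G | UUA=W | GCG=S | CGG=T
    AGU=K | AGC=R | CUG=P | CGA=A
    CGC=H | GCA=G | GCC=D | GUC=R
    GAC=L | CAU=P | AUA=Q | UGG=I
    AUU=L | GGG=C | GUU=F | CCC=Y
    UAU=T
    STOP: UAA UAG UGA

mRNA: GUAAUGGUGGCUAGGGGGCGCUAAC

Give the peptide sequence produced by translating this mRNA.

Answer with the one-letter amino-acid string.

Answer: FGGNCH

Derivation:
start AUG at pos 3
pos 3: AUG -> F; peptide=F
pos 6: GUG -> G; peptide=FG
pos 9: GCU -> G; peptide=FGG
pos 12: AGG -> N; peptide=FGGN
pos 15: GGG -> C; peptide=FGGNC
pos 18: CGC -> H; peptide=FGGNCH
pos 21: UAA -> STOP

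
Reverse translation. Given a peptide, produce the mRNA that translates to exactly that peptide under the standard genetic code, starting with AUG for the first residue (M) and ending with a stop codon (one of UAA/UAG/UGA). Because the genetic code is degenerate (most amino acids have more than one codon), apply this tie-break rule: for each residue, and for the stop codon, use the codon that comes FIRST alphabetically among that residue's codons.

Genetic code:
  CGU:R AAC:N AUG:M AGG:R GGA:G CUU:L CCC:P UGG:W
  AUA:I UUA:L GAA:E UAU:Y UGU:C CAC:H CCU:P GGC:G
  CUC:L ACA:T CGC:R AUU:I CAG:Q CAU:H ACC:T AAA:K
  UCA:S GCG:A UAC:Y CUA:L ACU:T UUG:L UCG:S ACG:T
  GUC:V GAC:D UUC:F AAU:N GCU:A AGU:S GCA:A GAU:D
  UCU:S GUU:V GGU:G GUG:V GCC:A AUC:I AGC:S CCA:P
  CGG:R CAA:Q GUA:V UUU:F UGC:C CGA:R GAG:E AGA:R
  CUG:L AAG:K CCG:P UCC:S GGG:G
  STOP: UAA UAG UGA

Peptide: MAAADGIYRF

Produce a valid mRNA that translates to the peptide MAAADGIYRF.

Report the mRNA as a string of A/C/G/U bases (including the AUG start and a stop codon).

Answer: mRNA: AUGGCAGCAGCAGACGGAAUAUACAGAUUCUAA

Derivation:
residue 1: M -> AUG (start codon)
residue 2: A codons sorted = GCA,GCC,GCG,GCU -> pick first = GCA
residue 3: A codons sorted = GCA,GCC,GCG,GCU -> pick first = GCA
residue 4: A codons sorted = GCA,GCC,GCG,GCU -> pick first = GCA
residue 5: D codons sorted = GAC,GAU -> pick first = GAC
residue 6: G codons sorted = GGA,GGC,GGG,GGU -> pick first = GGA
residue 7: I codons sorted = AUA,AUC,AUU -> pick first = AUA
residue 8: Y codons sorted = UAC,UAU -> pick first = UAC
residue 9: R codons sorted = AGA,AGG,CGA,CGC,CGG,CGU -> pick first = AGA
residue 10: F codons sorted = UUC,UUU -> pick first = UUC
terminator: stop codons sorted = UAA,UAG,UGA -> pick first = UAA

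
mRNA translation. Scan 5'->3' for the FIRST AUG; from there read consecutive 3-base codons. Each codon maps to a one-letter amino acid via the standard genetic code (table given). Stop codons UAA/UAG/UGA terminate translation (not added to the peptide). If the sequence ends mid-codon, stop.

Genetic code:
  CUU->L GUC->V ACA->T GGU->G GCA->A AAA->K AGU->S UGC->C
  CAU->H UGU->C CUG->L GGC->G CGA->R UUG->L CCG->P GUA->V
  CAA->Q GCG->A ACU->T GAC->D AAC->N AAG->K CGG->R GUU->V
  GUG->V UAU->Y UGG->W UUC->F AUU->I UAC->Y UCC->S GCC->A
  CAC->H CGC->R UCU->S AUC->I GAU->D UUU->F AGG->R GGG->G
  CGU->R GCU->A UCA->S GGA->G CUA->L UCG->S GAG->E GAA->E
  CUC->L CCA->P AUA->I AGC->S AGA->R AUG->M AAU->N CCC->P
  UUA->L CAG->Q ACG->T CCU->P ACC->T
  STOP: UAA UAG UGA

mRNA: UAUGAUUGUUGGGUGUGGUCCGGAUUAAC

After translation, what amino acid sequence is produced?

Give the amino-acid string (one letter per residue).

Answer: MIVGCGPD

Derivation:
start AUG at pos 1
pos 1: AUG -> M; peptide=M
pos 4: AUU -> I; peptide=MI
pos 7: GUU -> V; peptide=MIV
pos 10: GGG -> G; peptide=MIVG
pos 13: UGU -> C; peptide=MIVGC
pos 16: GGU -> G; peptide=MIVGCG
pos 19: CCG -> P; peptide=MIVGCGP
pos 22: GAU -> D; peptide=MIVGCGPD
pos 25: UAA -> STOP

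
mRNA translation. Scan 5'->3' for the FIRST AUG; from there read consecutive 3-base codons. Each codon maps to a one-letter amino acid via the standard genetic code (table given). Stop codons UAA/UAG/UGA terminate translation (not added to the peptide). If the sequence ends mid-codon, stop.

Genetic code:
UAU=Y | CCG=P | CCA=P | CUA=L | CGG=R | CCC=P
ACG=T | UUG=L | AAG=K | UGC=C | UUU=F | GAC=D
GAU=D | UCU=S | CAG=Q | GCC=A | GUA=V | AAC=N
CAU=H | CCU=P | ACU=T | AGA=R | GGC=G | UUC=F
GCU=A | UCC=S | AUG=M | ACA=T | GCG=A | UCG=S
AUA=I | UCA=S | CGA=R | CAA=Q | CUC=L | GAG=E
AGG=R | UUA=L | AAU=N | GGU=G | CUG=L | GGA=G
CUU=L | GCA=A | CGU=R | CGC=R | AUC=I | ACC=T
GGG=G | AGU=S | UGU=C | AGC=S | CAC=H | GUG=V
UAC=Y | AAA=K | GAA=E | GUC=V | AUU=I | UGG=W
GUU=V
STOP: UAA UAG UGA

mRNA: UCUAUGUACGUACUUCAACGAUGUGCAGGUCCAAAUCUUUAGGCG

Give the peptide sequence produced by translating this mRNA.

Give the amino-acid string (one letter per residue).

Answer: MYVLQRCAGPNL

Derivation:
start AUG at pos 3
pos 3: AUG -> M; peptide=M
pos 6: UAC -> Y; peptide=MY
pos 9: GUA -> V; peptide=MYV
pos 12: CUU -> L; peptide=MYVL
pos 15: CAA -> Q; peptide=MYVLQ
pos 18: CGA -> R; peptide=MYVLQR
pos 21: UGU -> C; peptide=MYVLQRC
pos 24: GCA -> A; peptide=MYVLQRCA
pos 27: GGU -> G; peptide=MYVLQRCAG
pos 30: CCA -> P; peptide=MYVLQRCAGP
pos 33: AAU -> N; peptide=MYVLQRCAGPN
pos 36: CUU -> L; peptide=MYVLQRCAGPNL
pos 39: UAG -> STOP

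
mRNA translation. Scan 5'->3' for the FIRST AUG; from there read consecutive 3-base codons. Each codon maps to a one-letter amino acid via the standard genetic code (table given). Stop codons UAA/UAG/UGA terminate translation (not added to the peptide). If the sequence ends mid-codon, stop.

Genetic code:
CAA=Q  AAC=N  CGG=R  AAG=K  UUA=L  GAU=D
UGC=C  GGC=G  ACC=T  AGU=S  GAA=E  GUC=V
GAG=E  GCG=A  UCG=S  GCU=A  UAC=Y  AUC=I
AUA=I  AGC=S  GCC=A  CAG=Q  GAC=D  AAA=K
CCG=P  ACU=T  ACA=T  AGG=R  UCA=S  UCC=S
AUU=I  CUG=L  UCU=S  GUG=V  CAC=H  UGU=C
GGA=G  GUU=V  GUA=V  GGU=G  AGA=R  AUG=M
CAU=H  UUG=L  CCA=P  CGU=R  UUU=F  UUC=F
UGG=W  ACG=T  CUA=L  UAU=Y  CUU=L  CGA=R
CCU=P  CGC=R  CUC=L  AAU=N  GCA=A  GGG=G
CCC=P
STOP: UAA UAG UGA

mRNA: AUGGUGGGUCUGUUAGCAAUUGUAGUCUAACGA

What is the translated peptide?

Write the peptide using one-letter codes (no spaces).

start AUG at pos 0
pos 0: AUG -> M; peptide=M
pos 3: GUG -> V; peptide=MV
pos 6: GGU -> G; peptide=MVG
pos 9: CUG -> L; peptide=MVGL
pos 12: UUA -> L; peptide=MVGLL
pos 15: GCA -> A; peptide=MVGLLA
pos 18: AUU -> I; peptide=MVGLLAI
pos 21: GUA -> V; peptide=MVGLLAIV
pos 24: GUC -> V; peptide=MVGLLAIVV
pos 27: UAA -> STOP

Answer: MVGLLAIVV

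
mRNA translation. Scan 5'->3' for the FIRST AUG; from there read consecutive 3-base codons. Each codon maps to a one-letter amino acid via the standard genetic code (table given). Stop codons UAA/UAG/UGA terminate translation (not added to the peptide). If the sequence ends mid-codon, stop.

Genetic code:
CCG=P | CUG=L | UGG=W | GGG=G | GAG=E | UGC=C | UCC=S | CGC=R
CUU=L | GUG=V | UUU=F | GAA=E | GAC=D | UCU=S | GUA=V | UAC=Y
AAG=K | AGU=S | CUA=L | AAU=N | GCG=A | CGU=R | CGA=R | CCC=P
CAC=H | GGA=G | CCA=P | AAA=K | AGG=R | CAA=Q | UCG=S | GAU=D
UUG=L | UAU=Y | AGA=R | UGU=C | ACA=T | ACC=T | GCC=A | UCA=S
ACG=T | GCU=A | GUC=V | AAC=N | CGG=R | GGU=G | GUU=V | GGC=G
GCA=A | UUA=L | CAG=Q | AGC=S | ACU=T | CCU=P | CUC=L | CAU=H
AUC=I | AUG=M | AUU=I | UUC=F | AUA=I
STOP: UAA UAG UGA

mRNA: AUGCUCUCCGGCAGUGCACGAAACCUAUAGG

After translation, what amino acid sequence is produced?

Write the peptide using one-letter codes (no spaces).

Answer: MLSGSARNL

Derivation:
start AUG at pos 0
pos 0: AUG -> M; peptide=M
pos 3: CUC -> L; peptide=ML
pos 6: UCC -> S; peptide=MLS
pos 9: GGC -> G; peptide=MLSG
pos 12: AGU -> S; peptide=MLSGS
pos 15: GCA -> A; peptide=MLSGSA
pos 18: CGA -> R; peptide=MLSGSAR
pos 21: AAC -> N; peptide=MLSGSARN
pos 24: CUA -> L; peptide=MLSGSARNL
pos 27: UAG -> STOP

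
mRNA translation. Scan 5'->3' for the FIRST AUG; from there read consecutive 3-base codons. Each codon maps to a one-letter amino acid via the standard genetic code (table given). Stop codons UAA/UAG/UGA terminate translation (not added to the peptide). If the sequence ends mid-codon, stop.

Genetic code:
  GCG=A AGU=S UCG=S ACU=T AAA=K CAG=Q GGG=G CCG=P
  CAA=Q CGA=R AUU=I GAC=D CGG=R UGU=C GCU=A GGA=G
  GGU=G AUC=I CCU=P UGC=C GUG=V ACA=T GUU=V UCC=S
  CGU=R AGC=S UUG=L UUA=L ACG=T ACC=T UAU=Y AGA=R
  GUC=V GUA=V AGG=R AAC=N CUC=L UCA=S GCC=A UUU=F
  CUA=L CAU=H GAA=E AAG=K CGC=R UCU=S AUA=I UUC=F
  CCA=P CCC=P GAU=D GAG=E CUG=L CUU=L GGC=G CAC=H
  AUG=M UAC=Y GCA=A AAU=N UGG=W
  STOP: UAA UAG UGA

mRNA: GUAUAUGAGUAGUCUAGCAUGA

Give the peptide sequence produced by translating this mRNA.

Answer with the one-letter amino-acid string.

start AUG at pos 4
pos 4: AUG -> M; peptide=M
pos 7: AGU -> S; peptide=MS
pos 10: AGU -> S; peptide=MSS
pos 13: CUA -> L; peptide=MSSL
pos 16: GCA -> A; peptide=MSSLA
pos 19: UGA -> STOP

Answer: MSSLA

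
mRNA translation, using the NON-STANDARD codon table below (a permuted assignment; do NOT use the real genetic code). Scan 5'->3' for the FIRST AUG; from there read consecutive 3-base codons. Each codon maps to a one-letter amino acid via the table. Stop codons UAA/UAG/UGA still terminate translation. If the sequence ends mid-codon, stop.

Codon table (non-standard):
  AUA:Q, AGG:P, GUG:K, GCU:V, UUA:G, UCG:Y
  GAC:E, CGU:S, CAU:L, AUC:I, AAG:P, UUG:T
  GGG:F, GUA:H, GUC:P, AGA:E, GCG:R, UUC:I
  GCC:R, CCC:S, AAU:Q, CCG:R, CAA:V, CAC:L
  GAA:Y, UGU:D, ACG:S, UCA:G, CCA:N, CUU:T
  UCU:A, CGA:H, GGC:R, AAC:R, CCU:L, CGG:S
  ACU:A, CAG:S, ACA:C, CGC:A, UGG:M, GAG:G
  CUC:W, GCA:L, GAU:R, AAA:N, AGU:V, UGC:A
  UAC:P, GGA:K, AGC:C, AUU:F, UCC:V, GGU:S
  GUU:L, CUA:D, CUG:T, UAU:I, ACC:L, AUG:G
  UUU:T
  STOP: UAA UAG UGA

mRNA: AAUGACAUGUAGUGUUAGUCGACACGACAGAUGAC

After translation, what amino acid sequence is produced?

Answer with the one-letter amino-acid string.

Answer: GCDVLVHLEE

Derivation:
start AUG at pos 1
pos 1: AUG -> G; peptide=G
pos 4: ACA -> C; peptide=GC
pos 7: UGU -> D; peptide=GCD
pos 10: AGU -> V; peptide=GCDV
pos 13: GUU -> L; peptide=GCDVL
pos 16: AGU -> V; peptide=GCDVLV
pos 19: CGA -> H; peptide=GCDVLVH
pos 22: CAC -> L; peptide=GCDVLVHL
pos 25: GAC -> E; peptide=GCDVLVHLE
pos 28: AGA -> E; peptide=GCDVLVHLEE
pos 31: UGA -> STOP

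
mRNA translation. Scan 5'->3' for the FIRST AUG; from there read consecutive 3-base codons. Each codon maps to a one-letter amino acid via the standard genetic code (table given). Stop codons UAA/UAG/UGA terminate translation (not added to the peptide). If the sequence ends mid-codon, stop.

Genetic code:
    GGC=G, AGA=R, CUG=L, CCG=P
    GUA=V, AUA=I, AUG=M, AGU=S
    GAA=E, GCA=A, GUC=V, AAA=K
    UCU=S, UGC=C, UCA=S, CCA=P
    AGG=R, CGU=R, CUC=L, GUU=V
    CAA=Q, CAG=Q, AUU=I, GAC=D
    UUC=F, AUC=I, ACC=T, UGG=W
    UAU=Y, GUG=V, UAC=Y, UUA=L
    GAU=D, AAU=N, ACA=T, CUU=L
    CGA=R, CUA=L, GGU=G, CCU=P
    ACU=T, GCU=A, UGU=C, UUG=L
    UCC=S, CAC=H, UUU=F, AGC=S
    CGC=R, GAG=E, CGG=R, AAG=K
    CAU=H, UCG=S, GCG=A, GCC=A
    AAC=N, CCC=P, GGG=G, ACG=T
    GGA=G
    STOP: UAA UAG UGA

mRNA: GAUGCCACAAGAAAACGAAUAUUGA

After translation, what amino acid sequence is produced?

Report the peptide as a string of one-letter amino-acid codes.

Answer: MPQENEY

Derivation:
start AUG at pos 1
pos 1: AUG -> M; peptide=M
pos 4: CCA -> P; peptide=MP
pos 7: CAA -> Q; peptide=MPQ
pos 10: GAA -> E; peptide=MPQE
pos 13: AAC -> N; peptide=MPQEN
pos 16: GAA -> E; peptide=MPQENE
pos 19: UAU -> Y; peptide=MPQENEY
pos 22: UGA -> STOP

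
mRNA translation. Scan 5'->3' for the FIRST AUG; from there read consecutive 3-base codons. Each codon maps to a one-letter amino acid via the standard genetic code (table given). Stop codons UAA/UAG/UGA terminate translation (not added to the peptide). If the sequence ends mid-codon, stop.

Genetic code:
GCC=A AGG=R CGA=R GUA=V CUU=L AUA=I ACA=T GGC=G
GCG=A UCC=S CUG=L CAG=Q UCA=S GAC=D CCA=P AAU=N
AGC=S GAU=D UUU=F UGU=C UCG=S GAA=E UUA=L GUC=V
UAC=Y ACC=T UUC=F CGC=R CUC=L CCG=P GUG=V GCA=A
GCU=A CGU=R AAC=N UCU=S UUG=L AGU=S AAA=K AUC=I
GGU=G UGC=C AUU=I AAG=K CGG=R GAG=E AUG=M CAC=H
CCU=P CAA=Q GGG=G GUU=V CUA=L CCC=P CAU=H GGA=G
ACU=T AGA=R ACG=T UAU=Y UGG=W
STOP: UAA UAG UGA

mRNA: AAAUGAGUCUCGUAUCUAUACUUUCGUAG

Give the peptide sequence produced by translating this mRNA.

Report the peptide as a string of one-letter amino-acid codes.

start AUG at pos 2
pos 2: AUG -> M; peptide=M
pos 5: AGU -> S; peptide=MS
pos 8: CUC -> L; peptide=MSL
pos 11: GUA -> V; peptide=MSLV
pos 14: UCU -> S; peptide=MSLVS
pos 17: AUA -> I; peptide=MSLVSI
pos 20: CUU -> L; peptide=MSLVSIL
pos 23: UCG -> S; peptide=MSLVSILS
pos 26: UAG -> STOP

Answer: MSLVSILS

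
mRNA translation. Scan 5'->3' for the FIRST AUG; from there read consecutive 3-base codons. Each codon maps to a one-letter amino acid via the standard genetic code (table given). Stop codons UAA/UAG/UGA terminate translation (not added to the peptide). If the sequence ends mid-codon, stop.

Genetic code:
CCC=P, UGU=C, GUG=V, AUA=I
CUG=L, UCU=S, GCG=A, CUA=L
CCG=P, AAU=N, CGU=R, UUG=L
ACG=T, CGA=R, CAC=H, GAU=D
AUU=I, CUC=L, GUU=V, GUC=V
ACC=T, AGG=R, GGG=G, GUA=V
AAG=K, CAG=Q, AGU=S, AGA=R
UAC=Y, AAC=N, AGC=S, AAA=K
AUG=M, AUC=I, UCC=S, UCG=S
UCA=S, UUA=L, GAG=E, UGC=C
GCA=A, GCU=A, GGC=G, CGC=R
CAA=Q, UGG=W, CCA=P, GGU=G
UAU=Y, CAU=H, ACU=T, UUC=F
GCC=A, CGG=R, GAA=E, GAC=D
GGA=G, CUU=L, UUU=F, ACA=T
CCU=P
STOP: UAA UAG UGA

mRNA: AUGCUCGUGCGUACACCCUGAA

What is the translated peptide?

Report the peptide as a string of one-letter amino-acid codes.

start AUG at pos 0
pos 0: AUG -> M; peptide=M
pos 3: CUC -> L; peptide=ML
pos 6: GUG -> V; peptide=MLV
pos 9: CGU -> R; peptide=MLVR
pos 12: ACA -> T; peptide=MLVRT
pos 15: CCC -> P; peptide=MLVRTP
pos 18: UGA -> STOP

Answer: MLVRTP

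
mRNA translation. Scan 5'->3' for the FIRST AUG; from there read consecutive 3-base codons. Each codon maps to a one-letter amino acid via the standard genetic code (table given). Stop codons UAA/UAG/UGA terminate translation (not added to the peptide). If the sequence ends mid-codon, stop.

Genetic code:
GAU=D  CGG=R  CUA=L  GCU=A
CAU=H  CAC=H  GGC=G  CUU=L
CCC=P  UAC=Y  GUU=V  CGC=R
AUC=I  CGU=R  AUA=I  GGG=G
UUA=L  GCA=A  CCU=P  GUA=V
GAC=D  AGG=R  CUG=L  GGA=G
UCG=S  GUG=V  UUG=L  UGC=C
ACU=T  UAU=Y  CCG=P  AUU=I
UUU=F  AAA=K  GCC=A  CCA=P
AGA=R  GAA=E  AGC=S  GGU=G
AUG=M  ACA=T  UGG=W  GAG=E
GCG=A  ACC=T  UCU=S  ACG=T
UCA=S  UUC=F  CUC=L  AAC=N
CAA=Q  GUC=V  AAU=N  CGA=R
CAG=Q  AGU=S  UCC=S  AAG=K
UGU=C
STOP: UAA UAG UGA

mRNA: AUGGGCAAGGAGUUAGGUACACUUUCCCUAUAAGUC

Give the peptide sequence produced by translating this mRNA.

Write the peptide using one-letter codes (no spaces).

start AUG at pos 0
pos 0: AUG -> M; peptide=M
pos 3: GGC -> G; peptide=MG
pos 6: AAG -> K; peptide=MGK
pos 9: GAG -> E; peptide=MGKE
pos 12: UUA -> L; peptide=MGKEL
pos 15: GGU -> G; peptide=MGKELG
pos 18: ACA -> T; peptide=MGKELGT
pos 21: CUU -> L; peptide=MGKELGTL
pos 24: UCC -> S; peptide=MGKELGTLS
pos 27: CUA -> L; peptide=MGKELGTLSL
pos 30: UAA -> STOP

Answer: MGKELGTLSL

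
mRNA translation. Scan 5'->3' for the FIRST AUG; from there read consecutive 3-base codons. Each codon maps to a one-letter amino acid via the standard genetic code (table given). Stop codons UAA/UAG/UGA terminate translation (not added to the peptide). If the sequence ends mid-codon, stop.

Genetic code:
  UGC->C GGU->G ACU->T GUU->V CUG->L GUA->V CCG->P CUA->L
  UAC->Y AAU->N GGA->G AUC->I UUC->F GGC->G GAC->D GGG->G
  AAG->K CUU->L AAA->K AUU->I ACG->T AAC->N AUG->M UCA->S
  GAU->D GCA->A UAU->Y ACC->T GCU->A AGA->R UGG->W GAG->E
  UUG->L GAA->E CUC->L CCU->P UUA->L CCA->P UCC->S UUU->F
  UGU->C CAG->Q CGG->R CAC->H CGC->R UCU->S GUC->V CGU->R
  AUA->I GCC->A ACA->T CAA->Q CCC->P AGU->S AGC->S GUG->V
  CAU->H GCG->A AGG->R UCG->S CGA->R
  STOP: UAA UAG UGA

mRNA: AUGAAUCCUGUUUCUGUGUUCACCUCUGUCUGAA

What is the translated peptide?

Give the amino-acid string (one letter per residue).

start AUG at pos 0
pos 0: AUG -> M; peptide=M
pos 3: AAU -> N; peptide=MN
pos 6: CCU -> P; peptide=MNP
pos 9: GUU -> V; peptide=MNPV
pos 12: UCU -> S; peptide=MNPVS
pos 15: GUG -> V; peptide=MNPVSV
pos 18: UUC -> F; peptide=MNPVSVF
pos 21: ACC -> T; peptide=MNPVSVFT
pos 24: UCU -> S; peptide=MNPVSVFTS
pos 27: GUC -> V; peptide=MNPVSVFTSV
pos 30: UGA -> STOP

Answer: MNPVSVFTSV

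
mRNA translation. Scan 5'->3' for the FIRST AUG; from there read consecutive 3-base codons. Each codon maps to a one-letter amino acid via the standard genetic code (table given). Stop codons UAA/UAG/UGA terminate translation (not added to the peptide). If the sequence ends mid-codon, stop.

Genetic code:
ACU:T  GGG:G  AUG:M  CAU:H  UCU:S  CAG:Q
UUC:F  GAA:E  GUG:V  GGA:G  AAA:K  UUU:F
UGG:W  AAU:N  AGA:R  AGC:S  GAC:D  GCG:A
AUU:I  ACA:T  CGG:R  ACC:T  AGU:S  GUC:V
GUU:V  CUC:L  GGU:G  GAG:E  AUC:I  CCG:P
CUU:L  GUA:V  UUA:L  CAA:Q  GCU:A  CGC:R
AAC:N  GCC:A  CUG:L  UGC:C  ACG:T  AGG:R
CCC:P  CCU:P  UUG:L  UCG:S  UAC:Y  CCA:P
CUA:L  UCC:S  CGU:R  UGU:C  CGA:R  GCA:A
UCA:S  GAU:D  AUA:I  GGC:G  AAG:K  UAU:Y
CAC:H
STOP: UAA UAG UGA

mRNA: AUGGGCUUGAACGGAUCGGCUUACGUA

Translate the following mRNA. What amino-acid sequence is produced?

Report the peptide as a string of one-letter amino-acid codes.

start AUG at pos 0
pos 0: AUG -> M; peptide=M
pos 3: GGC -> G; peptide=MG
pos 6: UUG -> L; peptide=MGL
pos 9: AAC -> N; peptide=MGLN
pos 12: GGA -> G; peptide=MGLNG
pos 15: UCG -> S; peptide=MGLNGS
pos 18: GCU -> A; peptide=MGLNGSA
pos 21: UAC -> Y; peptide=MGLNGSAY
pos 24: GUA -> V; peptide=MGLNGSAYV
pos 27: only 0 nt remain (<3), stop (end of mRNA)

Answer: MGLNGSAYV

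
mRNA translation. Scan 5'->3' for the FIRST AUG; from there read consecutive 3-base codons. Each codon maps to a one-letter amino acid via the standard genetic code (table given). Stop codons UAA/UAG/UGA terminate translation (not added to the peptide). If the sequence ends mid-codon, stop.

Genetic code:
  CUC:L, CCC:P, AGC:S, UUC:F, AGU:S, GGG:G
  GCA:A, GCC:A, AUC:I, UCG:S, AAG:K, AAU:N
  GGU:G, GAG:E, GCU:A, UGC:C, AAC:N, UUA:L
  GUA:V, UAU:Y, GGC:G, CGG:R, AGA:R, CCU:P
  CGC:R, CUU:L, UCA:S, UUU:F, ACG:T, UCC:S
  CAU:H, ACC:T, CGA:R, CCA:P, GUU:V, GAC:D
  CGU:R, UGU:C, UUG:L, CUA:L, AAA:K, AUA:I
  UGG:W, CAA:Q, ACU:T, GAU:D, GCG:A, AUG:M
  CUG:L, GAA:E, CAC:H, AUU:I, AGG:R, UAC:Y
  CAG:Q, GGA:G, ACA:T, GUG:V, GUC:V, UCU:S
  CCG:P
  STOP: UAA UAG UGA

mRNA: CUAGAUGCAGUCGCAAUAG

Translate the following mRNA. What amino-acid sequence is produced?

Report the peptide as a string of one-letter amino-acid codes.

start AUG at pos 4
pos 4: AUG -> M; peptide=M
pos 7: CAG -> Q; peptide=MQ
pos 10: UCG -> S; peptide=MQS
pos 13: CAA -> Q; peptide=MQSQ
pos 16: UAG -> STOP

Answer: MQSQ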